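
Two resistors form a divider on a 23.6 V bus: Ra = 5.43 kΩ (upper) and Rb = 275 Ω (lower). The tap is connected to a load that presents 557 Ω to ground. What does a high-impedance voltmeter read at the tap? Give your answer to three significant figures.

The load sits in parallel with Rb: Rb‖R_L = (275 × 557) / (275 + 557) = 184.1 Ω.
V_out = 23.6 × 184.1 / (5430 + 184.1) = 23.6 × 184.1/5614 = 0.774 V.

V_out ≈ 0.774 V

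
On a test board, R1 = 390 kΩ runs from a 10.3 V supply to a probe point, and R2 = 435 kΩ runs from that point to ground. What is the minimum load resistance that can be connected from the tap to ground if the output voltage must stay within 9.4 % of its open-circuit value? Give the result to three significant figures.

R_L(min) ≈ 1.98 MΩ

Output resistance R_th = R1‖R2 = (390 × 435)/825.0 = 205.6 kΩ.
The fractional drop is R_th/(R_th + R_L); requiring this ≤ 0.0940 gives R_L ≥ R_th(1/0.0940 − 1) = 205.6 × 9.638 = 1.98 MΩ.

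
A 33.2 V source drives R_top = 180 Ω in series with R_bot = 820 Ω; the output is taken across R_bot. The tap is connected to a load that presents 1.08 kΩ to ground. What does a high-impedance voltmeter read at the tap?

V_out ≈ 24.0 V

The load sits in parallel with R_bot: R_bot‖R_L = (820 × 1080) / (820 + 1080) = 466.1 Ω.
V_out = 33.2 × 466.1 / (180 + 466.1) = 33.2 × 466.1/646.1 = 24.0 V.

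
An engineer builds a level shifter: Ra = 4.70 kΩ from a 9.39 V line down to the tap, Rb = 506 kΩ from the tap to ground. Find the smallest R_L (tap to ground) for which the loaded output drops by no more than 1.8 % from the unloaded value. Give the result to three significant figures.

R_L(min) ≈ 254 kΩ

Output resistance R_th = Ra‖Rb = (4.70 × 506)/510.7 = 4.657 kΩ.
The fractional drop is R_th/(R_th + R_L); requiring this ≤ 0.0180 gives R_L ≥ R_th(1/0.0180 − 1) = 4.657 × 54.56 = 254 kΩ.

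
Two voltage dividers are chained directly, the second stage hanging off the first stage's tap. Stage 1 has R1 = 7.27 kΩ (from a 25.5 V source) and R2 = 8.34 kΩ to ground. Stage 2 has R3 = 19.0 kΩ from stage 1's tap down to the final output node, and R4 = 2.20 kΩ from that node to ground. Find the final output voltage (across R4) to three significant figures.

Stage 2 presents R3+R4 = 21.20 kΩ as a load on stage 1's tap.
Stage 1's lower leg becomes R2‖(R3+R4) = 5.985 kΩ, so V_mid = 25.5 × 5.985/13.26 = 11.51 V.
Stage 2 is itself unloaded: V_out = V_mid × R4/(R3+R4) = 11.51 × 2.20/21.20 = 1.19 V.

V_out ≈ 1.19 V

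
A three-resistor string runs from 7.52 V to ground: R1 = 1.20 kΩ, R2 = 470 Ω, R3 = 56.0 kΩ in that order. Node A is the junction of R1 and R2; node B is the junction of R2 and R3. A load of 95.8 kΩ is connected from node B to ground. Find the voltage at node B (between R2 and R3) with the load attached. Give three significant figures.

At node B, R3 is in parallel with the load: R3‖R_L = 35340 Ω.
Below node A the resistance is R2 + (R3‖R_L) = 35810 Ω, so V_A = 7.52 × 35810/37010 = 7.276 V.
Then V_B = V_A × (R3‖R_L)/(R2 + R3‖R_L) = 7.276 × 35340/35810 = 7.18 V.

V ≈ 7.18 V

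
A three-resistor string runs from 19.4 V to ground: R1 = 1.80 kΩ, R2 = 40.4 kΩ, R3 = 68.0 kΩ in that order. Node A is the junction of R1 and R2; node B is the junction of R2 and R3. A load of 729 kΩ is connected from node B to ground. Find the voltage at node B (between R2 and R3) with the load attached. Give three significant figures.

At node B, R3 is in parallel with the load: R3‖R_L = 62.20 kΩ.
Below node A the resistance is R2 + (R3‖R_L) = 102.6 kΩ, so V_A = 19.4 × 102.6/104.4 = 19.07 V.
Then V_B = V_A × (R3‖R_L)/(R2 + R3‖R_L) = 19.07 × 62.20/102.6 = 11.6 V.

V ≈ 11.6 V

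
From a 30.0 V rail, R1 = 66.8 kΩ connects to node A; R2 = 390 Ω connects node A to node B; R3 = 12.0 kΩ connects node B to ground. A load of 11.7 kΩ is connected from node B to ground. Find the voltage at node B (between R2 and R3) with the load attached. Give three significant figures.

V ≈ 2.43 V

At node B, R3 is in parallel with the load: R3‖R_L = 5924 Ω.
Below node A the resistance is R2 + (R3‖R_L) = 6314 Ω, so V_A = 30.0 × 6314/73110 = 2.591 V.
Then V_B = V_A × (R3‖R_L)/(R2 + R3‖R_L) = 2.591 × 5924/6314 = 2.43 V.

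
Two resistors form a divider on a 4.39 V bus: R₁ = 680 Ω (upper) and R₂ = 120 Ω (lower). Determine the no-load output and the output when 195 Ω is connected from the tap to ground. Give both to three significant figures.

Open-circuit: V = 4.39 × 120/(680 + 120) = 0.658 V.
With the load, R₂ becomes R₂‖R_L = 74.29 Ω, so V = 4.39 × 74.29/754.3 = 0.432 V.

Unloaded: 0.658 V; loaded: 0.432 V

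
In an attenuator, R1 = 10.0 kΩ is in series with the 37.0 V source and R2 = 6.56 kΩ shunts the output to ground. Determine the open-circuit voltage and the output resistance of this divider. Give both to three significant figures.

V_th = 14.7 V, R_th = 3.96 kΩ

V_th is the open-circuit tap voltage: 37.0 × 6.56/(10.0 + 6.56) = 14.7 V.
With the supply zeroed, R1 and R2 appear in parallel from the tap: R_th = R1‖R2 = (10.0 × 6.56)/16.56 = 3.96 kΩ.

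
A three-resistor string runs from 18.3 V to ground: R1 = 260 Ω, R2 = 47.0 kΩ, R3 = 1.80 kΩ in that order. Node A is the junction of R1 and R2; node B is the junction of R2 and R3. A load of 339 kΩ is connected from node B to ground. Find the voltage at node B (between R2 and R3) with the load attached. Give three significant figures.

At node B, R3 is in parallel with the load: R3‖R_L = 1790 Ω.
Below node A the resistance is R2 + (R3‖R_L) = 48790 Ω, so V_A = 18.3 × 48790/49050 = 18.20 V.
Then V_B = V_A × (R3‖R_L)/(R2 + R3‖R_L) = 18.20 × 1790/48790 = 0.668 V.

V ≈ 0.668 V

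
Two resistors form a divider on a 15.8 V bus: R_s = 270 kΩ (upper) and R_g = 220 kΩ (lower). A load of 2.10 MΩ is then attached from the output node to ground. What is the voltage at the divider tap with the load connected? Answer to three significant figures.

The load sits in parallel with R_g: R_g‖R_L = (220 × 2100) / (220 + 2100) = 199.1 kΩ.
V_out = 15.8 × 199.1 / (270 + 199.1) = 15.8 × 199.1/469.1 = 6.71 V.
(Unloaded it would have been 7.09 V.)

V_out ≈ 6.71 V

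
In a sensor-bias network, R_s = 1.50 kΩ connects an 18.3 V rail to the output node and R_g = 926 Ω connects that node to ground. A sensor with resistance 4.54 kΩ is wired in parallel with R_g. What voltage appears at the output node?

The load sits in parallel with R_g: R_g‖R_L = (926 × 4540) / (926 + 4540) = 769.1 Ω.
V_out = 18.3 × 769.1 / (1500 + 769.1) = 18.3 × 769.1/2269 = 6.20 V.

V_out ≈ 6.20 V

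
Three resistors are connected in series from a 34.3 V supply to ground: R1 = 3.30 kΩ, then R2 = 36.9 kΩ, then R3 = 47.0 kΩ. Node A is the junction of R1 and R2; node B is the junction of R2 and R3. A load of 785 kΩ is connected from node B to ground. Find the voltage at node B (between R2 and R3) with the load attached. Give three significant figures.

V ≈ 18.0 V

At node B, R3 is in parallel with the load: R3‖R_L = 44.34 kΩ.
Below node A the resistance is R2 + (R3‖R_L) = 81.24 kΩ, so V_A = 34.3 × 81.24/84.54 = 32.96 V.
Then V_B = V_A × (R3‖R_L)/(R2 + R3‖R_L) = 32.96 × 44.34/81.24 = 18.0 V.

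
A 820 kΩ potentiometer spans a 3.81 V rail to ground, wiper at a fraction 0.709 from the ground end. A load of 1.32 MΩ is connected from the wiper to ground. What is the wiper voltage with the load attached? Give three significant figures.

V ≈ 2.39 V

The wiper splits the pot into (1−α)R = 238.6 kΩ above and αR = 581.4 kΩ below.
Lower section ‖ load = 403.6 kΩ.
V_wiper = 3.81 × 403.6/(238.6 + 403.6) = 2.39 V.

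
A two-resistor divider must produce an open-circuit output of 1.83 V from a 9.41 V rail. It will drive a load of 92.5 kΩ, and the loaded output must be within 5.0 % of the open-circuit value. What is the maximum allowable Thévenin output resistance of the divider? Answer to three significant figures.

Loading drop = R_th/(R_th + R_L) ≤ 0.0500, so R_th ≤ R_L · ε/(1−ε) = 92.5 kΩ × 0.0500/0.9500 = 4.87 kΩ.
(Any R1, R2 with R2/(R1+R2) = 0.194 and R1‖R2 ≤ 4.87 kΩ will meet the spec.)

R_th ≤ 4.87 kΩ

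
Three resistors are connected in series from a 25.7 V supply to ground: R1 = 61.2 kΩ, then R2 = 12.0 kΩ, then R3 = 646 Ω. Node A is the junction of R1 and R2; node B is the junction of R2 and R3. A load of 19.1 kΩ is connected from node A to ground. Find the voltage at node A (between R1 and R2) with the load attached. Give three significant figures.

Below node A the series string R2+R3 = 12650 Ω sits in parallel with the 19100 Ω load: 7608 Ω.
V_A = 25.7 × 7608/(61200 + 7608) = 2.84 V.

V ≈ 2.84 V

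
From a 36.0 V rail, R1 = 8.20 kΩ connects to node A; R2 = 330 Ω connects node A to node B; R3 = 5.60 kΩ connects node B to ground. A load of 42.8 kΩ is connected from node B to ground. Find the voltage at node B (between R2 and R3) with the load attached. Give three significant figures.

V ≈ 13.2 V

At node B, R3 is in parallel with the load: R3‖R_L = 4952 Ω.
Below node A the resistance is R2 + (R3‖R_L) = 5282 Ω, so V_A = 36.0 × 5282/13480 = 14.10 V.
Then V_B = V_A × (R3‖R_L)/(R2 + R3‖R_L) = 14.10 × 4952/5282 = 13.2 V.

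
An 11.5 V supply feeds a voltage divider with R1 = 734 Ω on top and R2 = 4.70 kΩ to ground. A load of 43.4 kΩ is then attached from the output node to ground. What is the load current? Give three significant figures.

R2‖R_L = 4241 Ω; V_out = 11.5 × 4241/4975 = 9.803 V.
I_L = V_out / R_L = 9.803 / 43.4 kΩ = 0.226 mA.

I_L ≈ 0.226 mA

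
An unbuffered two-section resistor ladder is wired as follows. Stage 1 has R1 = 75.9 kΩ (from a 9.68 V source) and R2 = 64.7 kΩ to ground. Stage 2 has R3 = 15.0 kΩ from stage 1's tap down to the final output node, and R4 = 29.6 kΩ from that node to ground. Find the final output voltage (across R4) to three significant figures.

Stage 2 presents R3+R4 = 44.60 kΩ as a load on stage 1's tap.
Stage 1's lower leg becomes R2‖(R3+R4) = 26.40 kΩ, so V_mid = 9.68 × 26.40/102.3 = 2.498 V.
Stage 2 is itself unloaded: V_out = V_mid × R4/(R3+R4) = 2.498 × 29.6/44.60 = 1.66 V.

V_out ≈ 1.66 V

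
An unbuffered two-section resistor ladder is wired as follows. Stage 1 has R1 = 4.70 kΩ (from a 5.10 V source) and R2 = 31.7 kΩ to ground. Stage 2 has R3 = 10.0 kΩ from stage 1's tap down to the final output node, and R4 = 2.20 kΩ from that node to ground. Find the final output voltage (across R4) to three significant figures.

Stage 2 presents R3+R4 = 12.20 kΩ as a load on stage 1's tap.
Stage 1's lower leg becomes R2‖(R3+R4) = 8.810 kΩ, so V_mid = 5.10 × 8.810/13.51 = 3.326 V.
Stage 2 is itself unloaded: V_out = V_mid × R4/(R3+R4) = 3.326 × 2.20/12.20 = 0.600 V.

V_out ≈ 0.600 V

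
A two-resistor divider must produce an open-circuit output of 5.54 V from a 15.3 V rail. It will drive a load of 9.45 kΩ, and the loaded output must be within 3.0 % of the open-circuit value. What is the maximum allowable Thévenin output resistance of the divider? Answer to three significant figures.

Loading drop = R_th/(R_th + R_L) ≤ 0.0300, so R_th ≤ R_L · ε/(1−ε) = 9.45 kΩ × 0.0300/0.9700 = 292 Ω.

R_th ≤ 292 Ω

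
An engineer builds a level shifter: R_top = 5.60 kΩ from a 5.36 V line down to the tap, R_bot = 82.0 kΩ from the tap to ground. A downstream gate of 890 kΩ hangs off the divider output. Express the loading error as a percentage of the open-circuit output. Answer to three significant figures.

The divider's output (Thévenin) resistance is R_top‖R_bot = 5.242 kΩ.
Fractional drop under load = R_th/(R_th + R_L) = 5.242 / (5.242 + 890) = 0.005855.
So the output falls by 0.586 %.

0.586 %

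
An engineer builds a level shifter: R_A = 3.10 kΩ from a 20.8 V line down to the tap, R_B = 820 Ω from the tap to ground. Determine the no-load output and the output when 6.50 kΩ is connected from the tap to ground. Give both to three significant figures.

Unloaded: 4.35 V; loaded: 3.96 V

Open-circuit: V = 20.8 × 820/(3100 + 820) = 4.35 V.
With the load, R_B becomes R_B‖R_L = 728.1 Ω, so V = 20.8 × 728.1/3828 = 3.96 V.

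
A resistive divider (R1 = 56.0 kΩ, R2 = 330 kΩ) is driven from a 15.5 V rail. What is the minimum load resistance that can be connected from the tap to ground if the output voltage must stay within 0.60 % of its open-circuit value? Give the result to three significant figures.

R_L(min) ≈ 7.93 MΩ

Output resistance R_th = R1‖R2 = (56.0 × 330)/386.0 = 47.88 kΩ.
The fractional drop is R_th/(R_th + R_L); requiring this ≤ 0.00600 gives R_L ≥ R_th(1/0.00600 − 1) = 47.88 × 165.7 = 7.93 MΩ.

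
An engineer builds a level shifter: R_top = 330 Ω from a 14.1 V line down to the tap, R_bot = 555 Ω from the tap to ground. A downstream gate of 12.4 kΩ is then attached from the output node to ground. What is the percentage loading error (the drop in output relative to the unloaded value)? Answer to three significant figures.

1.64 %

The divider's output (Thévenin) resistance is R_top‖R_bot = 206.9 Ω.
Fractional drop under load = R_th/(R_th + R_L) = 206.9 / (206.9 + 12400) = 0.01642.
So the output falls by 1.64 %.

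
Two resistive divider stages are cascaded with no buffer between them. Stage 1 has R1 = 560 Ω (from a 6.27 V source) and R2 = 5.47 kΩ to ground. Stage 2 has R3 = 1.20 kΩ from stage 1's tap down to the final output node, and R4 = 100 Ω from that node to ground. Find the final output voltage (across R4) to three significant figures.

V_out ≈ 0.315 V

Stage 2 presents R3+R4 = 1300 Ω as a load on stage 1's tap.
Stage 1's lower leg becomes R2‖(R3+R4) = 1050 Ω, so V_mid = 6.27 × 1050/1610 = 4.090 V.
Stage 2 is itself unloaded: V_out = V_mid × R4/(R3+R4) = 4.090 × 100/1300 = 0.315 V.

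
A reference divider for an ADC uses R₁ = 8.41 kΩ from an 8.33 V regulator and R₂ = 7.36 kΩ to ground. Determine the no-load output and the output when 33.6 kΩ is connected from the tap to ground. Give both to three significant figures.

Open-circuit: V = 8.33 × 7.36/(8.41 + 7.36) = 3.89 V.
With the load, R₂ becomes R₂‖R_L = 6.037 kΩ, so V = 8.33 × 6.037/14.45 = 3.48 V.

Unloaded: 3.89 V; loaded: 3.48 V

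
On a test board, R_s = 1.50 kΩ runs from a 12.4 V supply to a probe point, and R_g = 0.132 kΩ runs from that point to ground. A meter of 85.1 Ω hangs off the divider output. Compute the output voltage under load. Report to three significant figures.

The load sits in parallel with R_g: R_g‖R_L = (132 × 85.1) / (132 + 85.1) = 51.74 Ω.
V_out = 12.4 × 51.74 / (1500 + 51.74) = 12.4 × 51.74/1552 = 0.413 V.
(Unloaded it would have been 1.00 V.)

V_out ≈ 0.413 V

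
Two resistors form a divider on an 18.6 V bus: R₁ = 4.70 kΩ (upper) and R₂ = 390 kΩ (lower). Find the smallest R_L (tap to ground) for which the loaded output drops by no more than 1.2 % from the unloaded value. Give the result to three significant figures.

R_L(min) ≈ 382 kΩ

Output resistance R_th = R₁‖R₂ = (4.70 × 390)/394.7 = 4.644 kΩ.
The fractional drop is R_th/(R_th + R_L); requiring this ≤ 0.0120 gives R_L ≥ R_th(1/0.0120 − 1) = 4.644 × 82.33 = 382 kΩ.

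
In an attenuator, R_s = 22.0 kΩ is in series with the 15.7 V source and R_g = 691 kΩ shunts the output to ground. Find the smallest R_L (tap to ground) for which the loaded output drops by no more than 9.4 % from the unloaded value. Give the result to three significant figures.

Output resistance R_th = R_s‖R_g = (22.0 × 691)/713.0 = 21.32 kΩ.
The fractional drop is R_th/(R_th + R_L); requiring this ≤ 0.0940 gives R_L ≥ R_th(1/0.0940 − 1) = 21.32 × 9.638 = 205 kΩ.

R_L(min) ≈ 205 kΩ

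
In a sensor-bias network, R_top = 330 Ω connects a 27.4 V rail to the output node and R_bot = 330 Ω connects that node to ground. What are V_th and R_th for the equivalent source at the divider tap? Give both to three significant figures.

V_th is the open-circuit tap voltage: 27.4 × 330/(330 + 330) = 13.7 V.
With the supply zeroed, R_top and R_bot appear in parallel from the tap: R_th = R_top‖R_bot = (330 × 330)/660.0 = 165 Ω.

V_th = 13.7 V, R_th = 165 Ω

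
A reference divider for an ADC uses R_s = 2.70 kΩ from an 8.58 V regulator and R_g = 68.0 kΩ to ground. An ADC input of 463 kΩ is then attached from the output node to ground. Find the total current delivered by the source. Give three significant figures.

R_g‖R_L = 59.29 kΩ, so the source sees R_s + R_g‖R_L = 61.99 kΩ.
I = 8.58 V / 61.99 kΩ = 0.138 mA.

I ≈ 0.138 mA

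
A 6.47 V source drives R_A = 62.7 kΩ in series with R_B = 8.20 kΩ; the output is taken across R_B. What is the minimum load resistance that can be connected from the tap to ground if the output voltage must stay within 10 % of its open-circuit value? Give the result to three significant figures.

Output resistance R_th = R_A‖R_B = (62.7 × 8.20)/70.90 = 7.252 kΩ.
The fractional drop is R_th/(R_th + R_L); requiring this ≤ 0.100 gives R_L ≥ R_th(1/0.100 − 1) = 7.252 × 9.000 = 65.3 kΩ.

R_L(min) ≈ 65.3 kΩ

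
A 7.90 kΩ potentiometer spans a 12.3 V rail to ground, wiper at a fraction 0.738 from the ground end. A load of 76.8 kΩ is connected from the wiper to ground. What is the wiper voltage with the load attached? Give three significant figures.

V ≈ 8.90 V

The wiper splits the pot into (1−α)R = 2.070 kΩ above and αR = 5.830 kΩ below.
Lower section ‖ load = 5.419 kΩ.
V_wiper = 12.3 × 5.419/(2.070 + 5.419) = 8.90 V.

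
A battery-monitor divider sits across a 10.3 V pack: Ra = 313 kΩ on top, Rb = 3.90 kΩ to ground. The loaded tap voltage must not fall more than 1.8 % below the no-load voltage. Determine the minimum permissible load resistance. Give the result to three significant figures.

Output resistance R_th = Ra‖Rb = (313 × 3.90)/316.9 = 3.852 kΩ.
The fractional drop is R_th/(R_th + R_L); requiring this ≤ 0.0180 gives R_L ≥ R_th(1/0.0180 − 1) = 3.852 × 54.56 = 210 kΩ.

R_L(min) ≈ 210 kΩ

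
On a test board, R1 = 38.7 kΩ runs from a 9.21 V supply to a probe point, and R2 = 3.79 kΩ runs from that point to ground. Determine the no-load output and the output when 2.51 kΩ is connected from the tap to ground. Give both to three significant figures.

Open-circuit: V = 9.21 × 3.79/(38.7 + 3.79) = 0.822 V.
With the load, R2 becomes R2‖R_L = 1.510 kΩ, so V = 9.21 × 1.510/40.21 = 0.346 V.

Unloaded: 0.822 V; loaded: 0.346 V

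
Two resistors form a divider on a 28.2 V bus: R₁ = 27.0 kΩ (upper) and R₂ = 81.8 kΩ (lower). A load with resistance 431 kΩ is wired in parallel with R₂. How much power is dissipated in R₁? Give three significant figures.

P ≈ 2.34 mW

Total resistance from the source is R₁ + (R₂‖R_L) = 95.75 kΩ, so I = 28.2/95.75 kΩ = 0.2945 mA.
P = I²·R₁ = (0.2945 mA)² × 27.0 kΩ = 2.34 mW.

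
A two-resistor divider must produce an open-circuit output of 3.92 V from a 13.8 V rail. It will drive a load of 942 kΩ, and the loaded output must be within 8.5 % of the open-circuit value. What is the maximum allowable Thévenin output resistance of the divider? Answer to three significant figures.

Loading drop = R_th/(R_th + R_L) ≤ 0.0850, so R_th ≤ R_L · ε/(1−ε) = 942 kΩ × 0.0850/0.9150 = 87.5 kΩ.
(Any R1, R2 with R2/(R1+R2) = 0.284 and R1‖R2 ≤ 87.5 kΩ will meet the spec.)

R_th ≤ 87.5 kΩ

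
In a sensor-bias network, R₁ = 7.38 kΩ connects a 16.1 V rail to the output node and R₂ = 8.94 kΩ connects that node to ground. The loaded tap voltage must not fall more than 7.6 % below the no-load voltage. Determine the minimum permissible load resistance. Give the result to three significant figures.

Output resistance R_th = R₁‖R₂ = (7.38 × 8.94)/16.32 = 4.043 kΩ.
The fractional drop is R_th/(R_th + R_L); requiring this ≤ 0.0760 gives R_L ≥ R_th(1/0.0760 − 1) = 4.043 × 12.16 = 49.2 kΩ.

R_L(min) ≈ 49.2 kΩ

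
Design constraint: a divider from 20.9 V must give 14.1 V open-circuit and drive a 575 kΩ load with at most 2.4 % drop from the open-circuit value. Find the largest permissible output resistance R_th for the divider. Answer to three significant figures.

R_th ≤ 14.1 kΩ

Loading drop = R_th/(R_th + R_L) ≤ 0.0240, so R_th ≤ R_L · ε/(1−ε) = 575 kΩ × 0.0240/0.9760 = 14.1 kΩ.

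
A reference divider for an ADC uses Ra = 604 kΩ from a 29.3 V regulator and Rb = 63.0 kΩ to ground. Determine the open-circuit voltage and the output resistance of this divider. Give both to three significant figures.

V_th = 2.77 V, R_th = 57.0 kΩ

V_th is the open-circuit tap voltage: 29.3 × 63.0/(604 + 63.0) = 2.77 V.
With the supply zeroed, Ra and Rb appear in parallel from the tap: R_th = Ra‖Rb = (604 × 63.0)/667.0 = 57.0 kΩ.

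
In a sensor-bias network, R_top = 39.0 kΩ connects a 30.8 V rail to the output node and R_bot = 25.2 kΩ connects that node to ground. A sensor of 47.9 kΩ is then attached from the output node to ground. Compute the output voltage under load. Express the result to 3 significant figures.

The load sits in parallel with R_bot: R_bot‖R_L = (25.2 × 47.9) / (25.2 + 47.9) = 16.51 kΩ.
V_out = 30.8 × 16.51 / (39.0 + 16.51) = 30.8 × 16.51/55.51 = 9.16 V.

V_out ≈ 9.16 V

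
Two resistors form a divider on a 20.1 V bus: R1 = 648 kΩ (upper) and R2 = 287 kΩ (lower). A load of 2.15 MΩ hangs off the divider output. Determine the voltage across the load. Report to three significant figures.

V_out ≈ 5.65 V

The load sits in parallel with R2: R2‖R_L = (287 × 2150) / (287 + 2150) = 253.2 kΩ.
V_out = 20.1 × 253.2 / (648 + 253.2) = 20.1 × 253.2/901.2 = 5.65 V.
(Unloaded it would have been 6.17 V.)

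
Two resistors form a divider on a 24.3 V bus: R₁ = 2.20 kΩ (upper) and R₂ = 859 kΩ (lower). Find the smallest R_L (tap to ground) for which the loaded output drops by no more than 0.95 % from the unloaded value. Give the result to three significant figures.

Output resistance R_th = R₁‖R₂ = (2.20 × 859)/861.2 = 2.194 kΩ.
The fractional drop is R_th/(R_th + R_L); requiring this ≤ 0.00950 gives R_L ≥ R_th(1/0.00950 − 1) = 2.194 × 104.3 = 229 kΩ.

R_L(min) ≈ 229 kΩ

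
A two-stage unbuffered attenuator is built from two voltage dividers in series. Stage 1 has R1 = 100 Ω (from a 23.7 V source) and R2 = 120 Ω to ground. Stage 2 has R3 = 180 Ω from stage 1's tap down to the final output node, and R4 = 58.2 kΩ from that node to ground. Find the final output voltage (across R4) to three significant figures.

Stage 2 presents R3+R4 = 58380 Ω as a load on stage 1's tap.
Stage 1's lower leg becomes R2‖(R3+R4) = 119.8 Ω, so V_mid = 23.7 × 119.8/219.8 = 12.92 V.
Stage 2 is itself unloaded: V_out = V_mid × R4/(R3+R4) = 12.92 × 58200/58380 = 12.9 V.

V_out ≈ 12.9 V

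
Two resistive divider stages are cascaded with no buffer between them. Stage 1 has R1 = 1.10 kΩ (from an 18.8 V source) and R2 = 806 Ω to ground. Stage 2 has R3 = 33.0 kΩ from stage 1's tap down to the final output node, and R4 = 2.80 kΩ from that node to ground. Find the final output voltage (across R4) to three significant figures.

V_out ≈ 0.614 V

Stage 2 presents R3+R4 = 35800 Ω as a load on stage 1's tap.
Stage 1's lower leg becomes R2‖(R3+R4) = 788.3 Ω, so V_mid = 18.8 × 788.3/1888 = 7.848 V.
Stage 2 is itself unloaded: V_out = V_mid × R4/(R3+R4) = 7.848 × 2800/35800 = 0.614 V.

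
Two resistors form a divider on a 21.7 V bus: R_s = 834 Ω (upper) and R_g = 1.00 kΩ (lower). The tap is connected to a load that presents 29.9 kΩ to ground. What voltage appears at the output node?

The load sits in parallel with R_g: R_g‖R_L = (1000 × 29900) / (1000 + 29900) = 967.6 Ω.
V_out = 21.7 × 967.6 / (834 + 967.6) = 21.7 × 967.6/1802 = 11.7 V.

V_out ≈ 11.7 V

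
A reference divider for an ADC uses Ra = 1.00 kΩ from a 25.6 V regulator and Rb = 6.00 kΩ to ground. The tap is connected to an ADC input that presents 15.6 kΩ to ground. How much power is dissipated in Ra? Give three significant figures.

Total resistance from the source is Ra + (Rb‖R_L) = 5.333 kΩ, so I = 25.6/5.333 kΩ = 4.800 mA.
P = I²·Ra = (4.800 mA)² × 1.00 kΩ = 23.0 mW.

P ≈ 23.0 mW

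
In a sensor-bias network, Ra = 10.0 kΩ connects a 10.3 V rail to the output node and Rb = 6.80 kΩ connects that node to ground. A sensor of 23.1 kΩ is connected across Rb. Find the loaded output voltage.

V_out ≈ 3.55 V

The load sits in parallel with Rb: Rb‖R_L = (6.80 × 23.1) / (6.80 + 23.1) = 5.254 kΩ.
V_out = 10.3 × 5.254 / (10.0 + 5.254) = 10.3 × 5.254/15.25 = 3.55 V.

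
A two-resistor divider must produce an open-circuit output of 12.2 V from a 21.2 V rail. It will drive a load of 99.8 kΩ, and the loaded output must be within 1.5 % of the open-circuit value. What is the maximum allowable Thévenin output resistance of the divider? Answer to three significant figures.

Loading drop = R_th/(R_th + R_L) ≤ 0.0150, so R_th ≤ R_L · ε/(1−ε) = 99.8 kΩ × 0.0150/0.9850 = 1.52 kΩ.

R_th ≤ 1.52 kΩ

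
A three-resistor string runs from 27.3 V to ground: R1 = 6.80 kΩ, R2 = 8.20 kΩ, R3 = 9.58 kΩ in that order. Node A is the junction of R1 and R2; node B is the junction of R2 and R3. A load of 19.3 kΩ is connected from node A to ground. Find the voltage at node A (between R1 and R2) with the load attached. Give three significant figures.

Below node A the series string R2+R3 = 17.78 kΩ sits in parallel with the 19.3 kΩ load: 9.254 kΩ.
V_A = 27.3 × 9.254/(6.80 + 9.254) = 15.7 V.

V ≈ 15.7 V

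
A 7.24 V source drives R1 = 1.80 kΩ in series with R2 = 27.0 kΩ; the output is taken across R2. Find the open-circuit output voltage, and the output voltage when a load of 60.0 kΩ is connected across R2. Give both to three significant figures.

Unloaded: 6.79 V; loaded: 6.60 V

Open-circuit: V = 7.24 × 27.0/(1.80 + 27.0) = 6.79 V.
With the load, R2 becomes R2‖R_L = 18.62 kΩ, so V = 7.24 × 18.62/20.42 = 6.60 V.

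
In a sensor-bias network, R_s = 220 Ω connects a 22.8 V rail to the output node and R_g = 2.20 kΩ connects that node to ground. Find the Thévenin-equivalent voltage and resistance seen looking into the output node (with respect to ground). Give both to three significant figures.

V_th = 20.7 V, R_th = 200 Ω

V_th is the open-circuit tap voltage: 22.8 × 2200/(220 + 2200) = 20.7 V.
With the supply zeroed, R_s and R_g appear in parallel from the tap: R_th = R_s‖R_g = (220 × 2200)/2420 = 200 Ω.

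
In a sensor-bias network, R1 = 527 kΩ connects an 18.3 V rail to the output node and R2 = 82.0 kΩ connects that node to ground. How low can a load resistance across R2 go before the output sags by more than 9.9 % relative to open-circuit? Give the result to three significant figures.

R_L(min) ≈ 646 kΩ

Output resistance R_th = R1‖R2 = (527 × 82.0)/609.0 = 70.96 kΩ.
The fractional drop is R_th/(R_th + R_L); requiring this ≤ 0.0990 gives R_L ≥ R_th(1/0.0990 − 1) = 70.96 × 9.101 = 646 kΩ.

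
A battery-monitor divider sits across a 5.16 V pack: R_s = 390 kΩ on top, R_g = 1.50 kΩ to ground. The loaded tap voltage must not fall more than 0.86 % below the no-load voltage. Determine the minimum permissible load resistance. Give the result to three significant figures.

Output resistance R_th = R_s‖R_g = (390 × 1.50)/391.5 = 1.494 kΩ.
The fractional drop is R_th/(R_th + R_L); requiring this ≤ 0.00860 gives R_L ≥ R_th(1/0.00860 − 1) = 1.494 × 115.3 = 172 kΩ.

R_L(min) ≈ 172 kΩ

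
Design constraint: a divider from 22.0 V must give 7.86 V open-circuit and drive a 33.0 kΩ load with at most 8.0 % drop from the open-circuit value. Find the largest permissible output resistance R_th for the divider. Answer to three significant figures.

R_th ≤ 2.87 kΩ

Loading drop = R_th/(R_th + R_L) ≤ 0.0800, so R_th ≤ R_L · ε/(1−ε) = 33.0 kΩ × 0.0800/0.9200 = 2.87 kΩ.
(Any R1, R2 with R2/(R1+R2) = 0.357 and R1‖R2 ≤ 2.87 kΩ will meet the spec.)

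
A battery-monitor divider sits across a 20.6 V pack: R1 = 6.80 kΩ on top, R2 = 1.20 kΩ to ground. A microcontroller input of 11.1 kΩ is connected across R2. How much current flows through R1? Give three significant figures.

I ≈ 2.61 mA

R2‖R_L = 1.083 kΩ, so the source sees R1 + R2‖R_L = 7.883 kΩ.
I = 20.6 V / 7.883 kΩ = 2.61 mA.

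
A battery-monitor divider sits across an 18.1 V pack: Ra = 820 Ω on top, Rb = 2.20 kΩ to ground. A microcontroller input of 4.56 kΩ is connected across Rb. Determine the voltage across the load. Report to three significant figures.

V_out ≈ 11.7 V

The load sits in parallel with Rb: Rb‖R_L = (2200 × 4560) / (2200 + 4560) = 1484 Ω.
V_out = 18.1 × 1484 / (820 + 1484) = 18.1 × 1484/2304 = 11.7 V.
(Unloaded it would have been 13.2 V.)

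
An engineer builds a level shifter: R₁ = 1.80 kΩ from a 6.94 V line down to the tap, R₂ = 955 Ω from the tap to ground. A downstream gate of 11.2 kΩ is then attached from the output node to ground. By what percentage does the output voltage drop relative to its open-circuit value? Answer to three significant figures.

The divider's output (Thévenin) resistance is R₁‖R₂ = 624.0 Ω.
Fractional drop under load = R_th/(R_th + R_L) = 624.0 / (624.0 + 11200) = 0.05277.
So the output falls by 5.28 %.

5.28 %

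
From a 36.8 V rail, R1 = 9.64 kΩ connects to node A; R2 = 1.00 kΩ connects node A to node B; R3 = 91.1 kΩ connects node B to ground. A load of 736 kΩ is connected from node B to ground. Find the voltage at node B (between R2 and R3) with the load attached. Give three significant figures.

V ≈ 32.5 V

At node B, R3 is in parallel with the load: R3‖R_L = 81.07 kΩ.
Below node A the resistance is R2 + (R3‖R_L) = 82.07 kΩ, so V_A = 36.8 × 82.07/91.71 = 32.93 V.
Then V_B = V_A × (R3‖R_L)/(R2 + R3‖R_L) = 32.93 × 81.07/82.07 = 32.5 V.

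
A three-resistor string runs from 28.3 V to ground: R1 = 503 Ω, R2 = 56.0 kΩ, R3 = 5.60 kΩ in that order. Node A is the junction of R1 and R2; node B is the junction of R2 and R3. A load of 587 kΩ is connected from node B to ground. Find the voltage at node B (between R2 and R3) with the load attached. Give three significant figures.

V ≈ 2.53 V

At node B, R3 is in parallel with the load: R3‖R_L = 5547 Ω.
Below node A the resistance is R2 + (R3‖R_L) = 61550 Ω, so V_A = 28.3 × 61550/62050 = 28.07 V.
Then V_B = V_A × (R3‖R_L)/(R2 + R3‖R_L) = 28.07 × 5547/61550 = 2.53 V.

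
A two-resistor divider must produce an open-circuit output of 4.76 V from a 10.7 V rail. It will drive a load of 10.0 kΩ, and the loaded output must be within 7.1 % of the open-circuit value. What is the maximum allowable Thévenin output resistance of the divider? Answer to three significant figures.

R_th ≤ 764 Ω

Loading drop = R_th/(R_th + R_L) ≤ 0.0710, so R_th ≤ R_L · ε/(1−ε) = 10.0 kΩ × 0.0710/0.9290 = 764 Ω.
(Any R1, R2 with R2/(R1+R2) = 0.445 and R1‖R2 ≤ 764 Ω will meet the spec.)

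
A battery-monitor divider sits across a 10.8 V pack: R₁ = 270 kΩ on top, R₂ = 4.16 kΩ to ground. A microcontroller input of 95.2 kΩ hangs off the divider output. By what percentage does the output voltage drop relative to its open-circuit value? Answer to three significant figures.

4.13 %

The divider's output (Thévenin) resistance is R₁‖R₂ = 4.097 kΩ.
Fractional drop under load = R_th/(R_th + R_L) = 4.097 / (4.097 + 95.2) = 0.04126.
So the output falls by 4.13 %.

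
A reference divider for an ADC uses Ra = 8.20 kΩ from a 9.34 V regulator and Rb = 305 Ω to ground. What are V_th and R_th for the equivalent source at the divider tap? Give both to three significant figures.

V_th = 0.335 V, R_th = 294 Ω

V_th is the open-circuit tap voltage: 9.34 × 305/(8200 + 305) = 0.335 V.
With the supply zeroed, Ra and Rb appear in parallel from the tap: R_th = Ra‖Rb = (8200 × 305)/8505 = 294 Ω.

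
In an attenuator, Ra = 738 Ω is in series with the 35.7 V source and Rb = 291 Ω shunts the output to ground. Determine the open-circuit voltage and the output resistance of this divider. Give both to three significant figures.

V_th = 10.1 V, R_th = 209 Ω

V_th is the open-circuit tap voltage: 35.7 × 291/(738 + 291) = 10.1 V.
With the supply zeroed, Ra and Rb appear in parallel from the tap: R_th = Ra‖Rb = (738 × 291)/1029 = 209 Ω.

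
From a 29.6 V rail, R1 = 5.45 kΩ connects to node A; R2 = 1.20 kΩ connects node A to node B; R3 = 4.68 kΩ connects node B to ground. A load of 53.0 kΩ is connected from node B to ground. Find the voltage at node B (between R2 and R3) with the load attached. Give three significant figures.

At node B, R3 is in parallel with the load: R3‖R_L = 4.300 kΩ.
Below node A the resistance is R2 + (R3‖R_L) = 5.500 kΩ, so V_A = 29.6 × 5.500/10.95 = 14.87 V.
Then V_B = V_A × (R3‖R_L)/(R2 + R3‖R_L) = 14.87 × 4.300/5.500 = 11.6 V.

V ≈ 11.6 V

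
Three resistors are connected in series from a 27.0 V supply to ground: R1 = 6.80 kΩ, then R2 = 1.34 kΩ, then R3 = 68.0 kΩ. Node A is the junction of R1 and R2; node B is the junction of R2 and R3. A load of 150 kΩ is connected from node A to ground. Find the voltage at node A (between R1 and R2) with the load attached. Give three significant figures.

V ≈ 23.6 V

Below node A the series string R2+R3 = 69.34 kΩ sits in parallel with the 150 kΩ load: 47.42 kΩ.
V_A = 27.0 × 47.42/(6.80 + 47.42) = 23.6 V.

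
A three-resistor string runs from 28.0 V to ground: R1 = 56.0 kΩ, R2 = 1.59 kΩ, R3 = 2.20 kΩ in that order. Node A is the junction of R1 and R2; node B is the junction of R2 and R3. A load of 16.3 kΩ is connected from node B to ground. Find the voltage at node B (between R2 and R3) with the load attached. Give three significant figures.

At node B, R3 is in parallel with the load: R3‖R_L = 1.938 kΩ.
Below node A the resistance is R2 + (R3‖R_L) = 3.528 kΩ, so V_A = 28.0 × 3.528/59.53 = 1.660 V.
Then V_B = V_A × (R3‖R_L)/(R2 + R3‖R_L) = 1.660 × 1.938/3.528 = 0.912 V.

V ≈ 0.912 V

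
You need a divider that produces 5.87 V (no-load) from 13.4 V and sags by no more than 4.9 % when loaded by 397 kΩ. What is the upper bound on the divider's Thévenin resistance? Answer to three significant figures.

R_th ≤ 20.5 kΩ

Loading drop = R_th/(R_th + R_L) ≤ 0.0490, so R_th ≤ R_L · ε/(1−ε) = 397 kΩ × 0.0490/0.9510 = 20.5 kΩ.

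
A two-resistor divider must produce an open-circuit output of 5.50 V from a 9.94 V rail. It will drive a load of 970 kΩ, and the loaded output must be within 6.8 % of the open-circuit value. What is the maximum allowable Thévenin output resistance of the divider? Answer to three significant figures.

R_th ≤ 70.8 kΩ

Loading drop = R_th/(R_th + R_L) ≤ 0.0680, so R_th ≤ R_L · ε/(1−ε) = 970 kΩ × 0.0680/0.9320 = 70.8 kΩ.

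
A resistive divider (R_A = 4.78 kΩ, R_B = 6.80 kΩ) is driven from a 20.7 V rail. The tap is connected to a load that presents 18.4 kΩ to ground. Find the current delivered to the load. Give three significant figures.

R_B‖R_L = 4.965 kΩ; V_out = 20.7 × 4.965/9.745 = 10.55 V.
I_L = V_out / R_L = 10.55 / 18.4 kΩ = 0.573 mA.

I_L ≈ 0.573 mA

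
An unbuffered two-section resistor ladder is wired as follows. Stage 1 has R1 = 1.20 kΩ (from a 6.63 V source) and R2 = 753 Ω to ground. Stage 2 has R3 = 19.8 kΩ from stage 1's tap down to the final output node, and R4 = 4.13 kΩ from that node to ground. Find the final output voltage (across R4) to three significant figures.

Stage 2 presents R3+R4 = 23930 Ω as a load on stage 1's tap.
Stage 1's lower leg becomes R2‖(R3+R4) = 730.0 Ω, so V_mid = 6.63 × 730.0/1930 = 2.508 V.
Stage 2 is itself unloaded: V_out = V_mid × R4/(R3+R4) = 2.508 × 4130/23930 = 0.433 V.

V_out ≈ 0.433 V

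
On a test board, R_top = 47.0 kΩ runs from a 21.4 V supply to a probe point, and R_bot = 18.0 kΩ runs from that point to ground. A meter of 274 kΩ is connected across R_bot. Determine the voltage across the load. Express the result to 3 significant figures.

V_out ≈ 5.66 V

The load sits in parallel with R_bot: R_bot‖R_L = (18.0 × 274) / (18.0 + 274) = 16.89 kΩ.
V_out = 21.4 × 16.89 / (47.0 + 16.89) = 21.4 × 16.89/63.89 = 5.66 V.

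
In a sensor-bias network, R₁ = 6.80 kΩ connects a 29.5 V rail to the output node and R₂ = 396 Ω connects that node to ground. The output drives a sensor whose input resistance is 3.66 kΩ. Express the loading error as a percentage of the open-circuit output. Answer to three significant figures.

9.28 %

The divider's output (Thévenin) resistance is R₁‖R₂ = 374.2 Ω.
Fractional drop under load = R_th/(R_th + R_L) = 374.2 / (374.2 + 3660) = 0.09276.
So the output falls by 9.28 %.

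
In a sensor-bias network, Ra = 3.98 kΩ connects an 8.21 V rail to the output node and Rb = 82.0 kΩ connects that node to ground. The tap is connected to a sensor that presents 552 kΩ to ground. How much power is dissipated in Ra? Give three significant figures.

Total resistance from the source is Ra + (Rb‖R_L) = 75.37 kΩ, so I = 8.21/75.37 kΩ = 0.1089 mA.
P = I²·Ra = (0.1089 mA)² × 3.98 kΩ = 0.0472 mW.

P ≈ 0.0472 mW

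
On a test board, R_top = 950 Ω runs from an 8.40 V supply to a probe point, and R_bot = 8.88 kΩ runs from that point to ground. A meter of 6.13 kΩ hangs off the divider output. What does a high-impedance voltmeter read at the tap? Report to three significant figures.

The load sits in parallel with R_bot: R_bot‖R_L = (8880 × 6130) / (8880 + 6130) = 3627 Ω.
V_out = 8.40 × 3627 / (950 + 3627) = 8.40 × 3627/4577 = 6.66 V.

V_out ≈ 6.66 V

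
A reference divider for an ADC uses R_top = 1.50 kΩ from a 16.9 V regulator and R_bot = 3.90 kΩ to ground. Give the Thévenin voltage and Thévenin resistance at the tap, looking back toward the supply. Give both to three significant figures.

V_th = 12.2 V, R_th = 1.08 kΩ

V_th is the open-circuit tap voltage: 16.9 × 3.90/(1.50 + 3.90) = 12.2 V.
With the supply zeroed, R_top and R_bot appear in parallel from the tap: R_th = R_top‖R_bot = (1.50 × 3.90)/5.400 = 1.08 kΩ.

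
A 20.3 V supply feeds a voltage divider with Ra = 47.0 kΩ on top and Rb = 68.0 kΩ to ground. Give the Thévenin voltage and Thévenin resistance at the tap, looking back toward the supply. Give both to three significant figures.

V_th is the open-circuit tap voltage: 20.3 × 68.0/(47.0 + 68.0) = 12.0 V.
With the supply zeroed, Ra and Rb appear in parallel from the tap: R_th = Ra‖Rb = (47.0 × 68.0)/115.0 = 27.8 kΩ.

V_th = 12.0 V, R_th = 27.8 kΩ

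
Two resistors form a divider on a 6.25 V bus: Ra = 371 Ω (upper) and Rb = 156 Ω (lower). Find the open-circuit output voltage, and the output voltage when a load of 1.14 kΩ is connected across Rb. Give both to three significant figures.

Unloaded: 1.85 V; loaded: 1.69 V

Open-circuit: V = 6.25 × 156/(371 + 156) = 1.85 V.
With the load, Rb becomes Rb‖R_L = 137.2 Ω, so V = 6.25 × 137.2/508.2 = 1.69 V.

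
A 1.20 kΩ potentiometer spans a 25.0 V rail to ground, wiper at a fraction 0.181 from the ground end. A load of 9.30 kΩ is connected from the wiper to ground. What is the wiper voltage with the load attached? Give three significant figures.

V ≈ 4.44 V

The wiper splits the pot into (1−α)R = 982.8 Ω above and αR = 217.2 Ω below.
Lower section ‖ load = 212.2 Ω.
V_wiper = 25.0 × 212.2/(982.8 + 212.2) = 4.44 V.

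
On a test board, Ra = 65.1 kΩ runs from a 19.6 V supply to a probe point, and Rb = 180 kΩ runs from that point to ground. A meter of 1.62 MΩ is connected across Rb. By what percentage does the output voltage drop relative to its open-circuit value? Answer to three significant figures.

The divider's output (Thévenin) resistance is Ra‖Rb = 47.81 kΩ.
Fractional drop under load = R_th/(R_th + R_L) = 47.81 / (47.81 + 1620) = 0.02867.
So the output falls by 2.87 %.

2.87 %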